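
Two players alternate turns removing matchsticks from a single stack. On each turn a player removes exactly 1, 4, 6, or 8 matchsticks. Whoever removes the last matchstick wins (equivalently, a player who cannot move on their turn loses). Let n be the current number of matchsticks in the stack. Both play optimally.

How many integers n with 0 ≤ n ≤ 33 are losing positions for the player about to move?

12

Compute win/loss labels from the base case upward. A position with no move is L. Any other position is W if it can reach an L in one move, else L.
n=0: no move → L
n=1: reaches L-position 0 → W
n=2: only reaches 1(W), which is W → L
n=3: reaches L-position 2 → W
n=4: reaches L-position 0 → W
n=5: only reaches 4(W), 1(W), all W → L
n=6: reaches L-position 5 → W
n=7: only reaches 6(W), 3(W), 1(W), all W → L
n=8: reaches L-position 7 → W
n=9: reaches L-position 5 → W
n=10: reaches L-position 2 → W
n=11: reaches L-position 7 → W
n=12: only reaches 11(W), 8(W), 6(W), 4(W), all W → L
n=13: reaches L-position 12 → W
n=14: only reaches 13(W), 10(W), 8(W), 6(W), all W → L
n=15: reaches L-position 14 → W
n=16: reaches L-position 12 → W
n=17: only reaches 16(W), 13(W), 11(W), 9(W), all W → L
n=18: reaches L-position 17 → W
n=19: only reaches 18(W), 15(W), 13(W), 11(W), all W → L
n=20: reaches L-position 19 → W
n=21: reaches L-position 17 → W
n=22: reaches L-position 14 → W
n=23: reaches L-position 19 → W
n=24: only reaches 23(W), 20(W), 18(W), 16(W), all W → L
n=25: reaches L-position 24 → W
n=26: only reaches 25(W), 22(W), 20(W), 18(W), all W → L
n=27: reaches L-position 26 → W
n=28: reaches L-position 24 → W
n=29: only reaches 28(W), 25(W), 23(W), 21(W), all W → L
n=30: reaches L-position 29 → W
n=31: only reaches 30(W), 27(W), 25(W), 23(W), all W → L
n=32: reaches L-position 31 → W
n=33: reaches L-position 29 → W
L entries with 0 ≤ n ≤ 33: n = 0, 2, 5, 7, 12, 14, 17, 19, 24, 26, 29, 31; that makes 12.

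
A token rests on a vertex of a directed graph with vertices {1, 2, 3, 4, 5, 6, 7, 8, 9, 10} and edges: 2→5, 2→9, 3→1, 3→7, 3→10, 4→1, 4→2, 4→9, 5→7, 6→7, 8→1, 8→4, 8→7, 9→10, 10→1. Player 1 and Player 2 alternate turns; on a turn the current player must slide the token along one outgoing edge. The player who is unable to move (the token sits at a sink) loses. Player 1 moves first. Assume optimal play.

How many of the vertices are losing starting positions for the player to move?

3

Label each position W (a win for the player to move) or L (a loss). A position with no legal move is L; any other position is W exactly when some move reaches an L, and L when every move reaches a W.
Every edge goes from a vertex to one that appears earlier in the order 1, 7, 10, 3, 5, 9, 2, 4, 6, 8, so processing vertices in that order labels each vertex after all of its successors.
1: no outgoing edge → L
7: no outgoing edge → L
10: W (go to 1, an L position)
3: W (go to 7, an L position)
5: W (go to 7, an L position)
9: L (sole option 10(W) is W)
2: W (go to 9, an L position)
4: W (go to 9, an L position)
6: W (go to 7, an L position)
8: W (go to 7, an L position)
The L vertices are 1, 7, 9; that is 3 in all.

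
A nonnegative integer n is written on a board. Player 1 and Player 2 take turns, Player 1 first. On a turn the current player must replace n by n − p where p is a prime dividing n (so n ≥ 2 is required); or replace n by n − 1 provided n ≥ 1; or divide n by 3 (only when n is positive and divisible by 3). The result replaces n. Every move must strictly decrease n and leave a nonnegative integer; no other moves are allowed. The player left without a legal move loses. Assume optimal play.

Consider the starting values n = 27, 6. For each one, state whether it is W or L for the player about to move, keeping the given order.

27: L, 6: W

Classify positions by backward induction: terminal positions (no move available) are L. From any other position, the mover wins iff some move reaches an L.
n=0: no move → L
n=1: reaches L-position 0 → W
n=2: reaches L-position 0 → W
n=3: reaches L-position 0 → W
n=4: only reaches 2(W), 3(W), all W → L
n=5: reaches L-position 0 → W
n=6: reaches L-position 4 → W
n=7: reaches L-position 0 → W
n=8: only reaches 6(W), 7(W), all W → L
n=9: reaches L-position 8 → W
n=10: reaches L-position 8 → W
n=11: reaches L-position 0 → W
n=12: reaches L-position 4 → W
n=13: reaches L-position 0 → W
n=14: only reaches 7(W), 12(W), 13(W), all W → L
n=15: reaches L-position 14 → W
n=16: reaches L-position 14 → W
n=17: reaches L-position 0 → W
n=18: only reaches 6(W), 15(W), 16(W), 17(W), all W → L
n=19: reaches L-position 0 → W
n=20: reaches L-position 18 → W
n=21: reaches L-position 14 → W
n=22: only reaches 11(W), 20(W), 21(W), all W → L
n=23: reaches L-position 0 → W
n=24: reaches L-position 8 → W
n=25: only reaches 20(W), 24(W), all W → L
n=26: reaches L-position 25 → W
n=27: only reaches 9(W), 24(W), 26(W), all W → L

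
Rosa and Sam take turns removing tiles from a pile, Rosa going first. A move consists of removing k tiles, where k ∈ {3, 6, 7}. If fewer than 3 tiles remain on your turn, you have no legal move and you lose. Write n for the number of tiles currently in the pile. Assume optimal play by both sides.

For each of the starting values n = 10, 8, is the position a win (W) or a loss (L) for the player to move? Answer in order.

Work bottom-up. With no move the player to move loses. Otherwise the position is W if at least one move leads to an L position for the opponent, and L if every move leads to a W.
n=0: no move → L
n=1: no move → L
n=2: no move → L
n=3: reaches L-position 0 → W
n=4: reaches L-position 1 → W
n=5: reaches L-position 2 → W
n=6: reaches L-position 0 → W
n=7: reaches L-position 1 → W
n=8: reaches L-position 2 → W
n=9: reaches L-position 2 → W
n=10: only reaches 7(W), 4(W), 3(W), all W → L

10: L, 8: W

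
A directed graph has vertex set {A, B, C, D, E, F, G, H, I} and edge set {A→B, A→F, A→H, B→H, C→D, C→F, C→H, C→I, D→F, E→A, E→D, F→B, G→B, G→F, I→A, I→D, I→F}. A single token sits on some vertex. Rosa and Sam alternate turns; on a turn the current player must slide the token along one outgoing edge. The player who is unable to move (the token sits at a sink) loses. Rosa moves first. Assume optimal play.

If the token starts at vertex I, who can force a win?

Rosa wins.

Use the standard recursion: the mover loses at a terminal position; elsewhere, the mover wins exactly when some move hands the opponent an L position.
Every edge goes from a vertex to one that appears earlier in the order H, B, F, A, G, D, I, C, E, so processing vertices in that order labels each vertex after all of its successors.
H: no outgoing edge → L
B: W (go to H, an L position)
F: L (sole option B(W) is W)
A: W (go to F, an L position)
G: W (go to F, an L position)
D: W (go to F, an L position)
I: W (go to F, an L position)
C: W (go to F, an L position)
E: L (options D(W), A(W) are all W)
The starting position I is W: Rosa should move to F, handing over an L position.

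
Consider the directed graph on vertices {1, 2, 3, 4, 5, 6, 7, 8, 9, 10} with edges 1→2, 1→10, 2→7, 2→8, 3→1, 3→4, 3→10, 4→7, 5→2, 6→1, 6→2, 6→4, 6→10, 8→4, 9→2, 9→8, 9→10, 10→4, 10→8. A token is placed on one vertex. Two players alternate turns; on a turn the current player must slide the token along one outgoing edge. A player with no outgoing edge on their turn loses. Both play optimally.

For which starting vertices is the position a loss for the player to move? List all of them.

1, 5, 7, 8

Classify positions by backward induction: terminal positions (no move available) are L. From any other position, the mover wins iff some move reaches an L.
Every edge goes from a vertex to one that appears earlier in the order 7, 4, 8, 2, 5, 10, 1, 6, 9, 3, so processing vertices in that order labels each vertex after all of its successors.
7: no outgoing edge → L
4: →7(L), so W
8: →4(W) only, which is W, so L
2: →8(L), so W
5: →2(W) only, which is W, so L
10: →8(L), so W
1: →10(W), 2(W) — all W, so L
6: →1(L), so W
9: →8(L), so W
3: →1(L), so W
The losing starting vertices are exactly the entries labelled L in this table (4 of them).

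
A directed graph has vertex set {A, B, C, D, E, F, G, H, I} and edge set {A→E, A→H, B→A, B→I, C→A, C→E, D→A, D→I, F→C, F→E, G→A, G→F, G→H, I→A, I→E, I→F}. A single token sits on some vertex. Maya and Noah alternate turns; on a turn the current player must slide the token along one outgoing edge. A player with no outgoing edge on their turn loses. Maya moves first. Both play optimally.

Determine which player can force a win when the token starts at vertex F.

Maya wins.

Label each position W (a win for the player to move) or L (a loss). A position with no legal move is L; any other position is W exactly when some move reaches an L, and L when every move reaches a W.
Every edge goes from a vertex to one that appears earlier in the order H, E, A, C, F, I, G, D, B, so processing vertices in that order labels each vertex after all of its successors.
H: no outgoing edge → L
E: no outgoing edge → L
A: can move to E, which is L ⇒ W
C: can move to E, which is L ⇒ W
F: can move to E, which is L ⇒ W
I: can move to E, which is L ⇒ W
G: can move to H, which is L ⇒ W
D: moves to I(W), A(W); every one is W ⇒ L
B: moves to I(W), A(W); every one is W ⇒ L
From F Maya can move to E, reaching an L position.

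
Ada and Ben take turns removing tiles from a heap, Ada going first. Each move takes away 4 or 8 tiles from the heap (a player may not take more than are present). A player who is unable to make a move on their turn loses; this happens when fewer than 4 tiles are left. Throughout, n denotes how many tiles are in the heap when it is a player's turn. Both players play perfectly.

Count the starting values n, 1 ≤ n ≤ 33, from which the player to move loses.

Positions with no move are L. A position that does have a move is losing for the player to move precisely when every available move leads to a winning position for the opponent. Fill in the labels:
n=0: no move → L
n=1: no move → L
n=2: no move → L
n=3: no move → L
n=4: can move to 0, which is L ⇒ W
n=5: can move to 1, which is L ⇒ W
n=6: can move to 2, which is L ⇒ W
n=7: can move to 3, which is L ⇒ W
n=8: can move to 0, which is L ⇒ W
n=9: can move to 1, which is L ⇒ W
n=10: can move to 2, which is L ⇒ W
n=11: can move to 3, which is L ⇒ W
n=12: moves to 8(W), 4(W); every one is W ⇒ L
n=13: moves to 9(W), 5(W); every one is W ⇒ L
n=14: moves to 10(W), 6(W); every one is W ⇒ L
n=15: moves to 11(W), 7(W); every one is W ⇒ L
n=16: can move to 12, which is L ⇒ W
n=17: can move to 13, which is L ⇒ W
n=18: can move to 14, which is L ⇒ W
n=19: can move to 15, which is L ⇒ W
n=20: can move to 12, which is L ⇒ W
n=21: can move to 13, which is L ⇒ W
n=22: can move to 14, which is L ⇒ W
n=23: can move to 15, which is L ⇒ W
n=24: moves to 20(W), 16(W); every one is W ⇒ L
n=25: moves to 21(W), 17(W); every one is W ⇒ L
n=26: moves to 22(W), 18(W); every one is W ⇒ L
n=27: moves to 23(W), 19(W); every one is W ⇒ L
n=28: can move to 24, which is L ⇒ W
n=29: can move to 25, which is L ⇒ W
n=30: can move to 26, which is L ⇒ W
n=31: can move to 27, which is L ⇒ W
n=32: can move to 24, which is L ⇒ W
n=33: can move to 25, which is L ⇒ W
L entries with 1 ≤ n ≤ 33 (n=0 is outside the asked range and is not counted): n = 1, 2, 3, 12, 13, 14, 15, 24, 25, 26, 27; that makes 11.

11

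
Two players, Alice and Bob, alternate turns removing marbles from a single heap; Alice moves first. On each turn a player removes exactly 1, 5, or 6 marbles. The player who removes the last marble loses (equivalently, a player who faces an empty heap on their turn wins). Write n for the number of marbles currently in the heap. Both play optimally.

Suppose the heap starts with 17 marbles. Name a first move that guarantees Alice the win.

Build the W/L table. Terminal = W. A non-terminal position is W if it has a move to some L; otherwise it is L.
n=0: no move; the opponent has just taken the last marble and therefore loses → W
n=1: →0(W) only, which is W, so L
n=2: →1(L), so W
n=3: →2(W) only, which is W, so L
n=4: →3(L), so W
n=5: →4(W), 0(W) — all W, so L
n=6: →5(L), so W
n=7: →1(L), so W
n=8: →3(L), so W
n=9: →3(L), so W
n=10: →5(L), so W
n=11: →5(L), so W
n=12: →11(W), 7(W), 6(W) — all W, so L
n=13: →12(L), so W
n=14: →13(W), 9(W), 8(W) — all W, so L
n=15: →14(L), so W
n=16: →15(W), 11(W), 10(W) — all W, so L
n=17: →16(L), so W
From 17, the L positions reachable in one move are: 16, 12. Any move reaching one of these is winning.

Remove 1, leaving 16.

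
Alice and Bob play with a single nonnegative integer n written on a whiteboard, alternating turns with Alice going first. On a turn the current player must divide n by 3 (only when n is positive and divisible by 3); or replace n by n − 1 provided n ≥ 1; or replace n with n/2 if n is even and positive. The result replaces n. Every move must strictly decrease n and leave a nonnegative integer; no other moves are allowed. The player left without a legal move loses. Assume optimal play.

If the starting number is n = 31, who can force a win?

Build the W/L table. Terminal = L. A non-terminal position is W if it has a move to some L; otherwise it is L.
n=0: no move → L
n=1: W (go to 0, an L position)
n=2: L (sole option 1(W) is W)
n=3: W (go to 2, an L position)
n=4: W (go to 2, an L position)
n=5: L (sole option 4(W) is W)
n=6: W (go to 2, an L position)
n=7: L (sole option 6(W) is W)
n=8: W (go to 7, an L position)
n=9: L (options 3(W), 8(W) are all W)
n=10: W (go to 5, an L position)
n=11: L (sole option 10(W) is W)
n=12: W (go to 11, an L position)
n=13: L (sole option 12(W) is W)
n=14: W (go to 7, an L position)
n=15: W (go to 5, an L position)
n=16: L (options 8(W), 15(W) are all W)
n=17: W (go to 16, an L position)
n=18: W (go to 9, an L position)
n=19: L (sole option 18(W) is W)
n=20: W (go to 19, an L position)
n=21: W (go to 7, an L position)
n=22: W (go to 11, an L position)
n=23: L (sole option 22(W) is W)
n=24: W (go to 23, an L position)
n=25: L (sole option 24(W) is W)
n=26: W (go to 13, an L position)
n=27: W (go to 9, an L position)
n=28: L (options 14(W), 27(W) are all W)
n=29: W (go to 28, an L position)
n=30: L (options 10(W), 15(W), 29(W) are all W)
n=31: W (go to 30, an L position)
The starting position 31 is W: Alice should move to 30, handing over an L position.

Alice wins.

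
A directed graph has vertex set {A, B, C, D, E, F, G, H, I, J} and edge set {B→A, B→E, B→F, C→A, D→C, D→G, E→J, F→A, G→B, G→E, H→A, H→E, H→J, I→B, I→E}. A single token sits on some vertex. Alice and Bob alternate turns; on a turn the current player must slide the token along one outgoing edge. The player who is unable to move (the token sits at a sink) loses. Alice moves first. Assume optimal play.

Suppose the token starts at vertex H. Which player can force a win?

Build the W/L table. Terminal = L. A non-terminal position is W if it has a move to some L; otherwise it is L.
Every edge goes from a vertex to one that appears earlier in the order J, A, E, H, F, B, C, G, I, D, so processing vertices in that order labels each vertex after all of its successors.
J: no outgoing edge → L
A: no outgoing edge → L
E: W (go to J, an L position)
H: W (go to A, an L position)
F: W (go to A, an L position)
B: W (go to A, an L position)
C: W (go to A, an L position)
G: L (options B(W), E(W) are all W)
I: L (options B(W), E(W) are all W)
D: W (go to G, an L position)
From H Alice can move to A, reaching an L position.

Alice wins.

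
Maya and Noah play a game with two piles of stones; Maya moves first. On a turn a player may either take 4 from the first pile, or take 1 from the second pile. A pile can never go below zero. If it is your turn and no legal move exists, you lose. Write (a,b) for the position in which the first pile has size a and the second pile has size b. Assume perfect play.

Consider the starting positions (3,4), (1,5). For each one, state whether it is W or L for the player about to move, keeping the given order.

(3,4): L, (1,5): W

Use the standard recursion: the mover loses at a terminal position; elsewhere, the mover wins exactly when some move hands the opponent an L position.
No move ever increases a pile, so every position that can arise here has a ≤ 3 and b ≤ 5; it is enough to label the cells with 0 ≤ a ≤ 3 and 0 ≤ b ≤ 5.
Every move lowers a or b (never raises either), so fill the grid row by row in increasing a, and left to right within a row: each cell's successors are then already labelled.
      b=0  b=1  b=2  b=3  b=4  b=5
a=0:    L    W    L    W    L    W
a=1:    L    W    L    W    L    W
a=2:    L    W    L    W    L    W
a=3:    L    W    L    W    L    W
Cells with no legal move (terminal, hence L): (0,0), (1,0), (2,0), (3,0).
The remaining L cells, each justified by listing all of its moves:
(0,2): →(0,1)(W) only, which is W, so L
(0,4): →(0,3)(W) only, which is W, so L
(1,2): →(1,1)(W) only, which is W, so L
(1,4): →(1,3)(W) only, which is W, so L
(2,2): →(2,1)(W) only, which is W, so L
(2,4): →(2,3)(W) only, which is W, so L
(3,2): →(3,1)(W) only, which is W, so L
(3,4): →(3,3)(W) only, which is W, so L
Every other cell has at least one move into one of the L cells above, so it is W.
(3,4): one of the L cells justified above, so L
(1,5): the move to (1,4) reaches an L cell, so W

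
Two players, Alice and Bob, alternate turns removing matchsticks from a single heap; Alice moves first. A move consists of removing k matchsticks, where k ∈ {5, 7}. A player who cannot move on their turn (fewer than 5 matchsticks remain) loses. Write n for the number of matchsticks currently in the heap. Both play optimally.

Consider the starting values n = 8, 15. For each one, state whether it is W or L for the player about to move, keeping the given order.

Positions with no move are L. A position that does have a move is losing for the player to move precisely when every available move leads to a winning position for the opponent. Fill in the labels:
n=0: no move → L
n=1: no move → L
n=2: no move → L
n=3: no move → L
n=4: no move → L
n=5: →0(L), so W
n=6: →1(L), so W
n=7: →2(L), so W
n=8: →3(L), so W
n=9: →4(L), so W
n=10: →3(L), so W
n=11: →4(L), so W
n=12: →7(W), 5(W) — all W, so L
n=13: →8(W), 6(W) — all W, so L
n=14: →9(W), 7(W) — all W, so L
n=15: →10(W), 8(W) — all W, so L

8: W, 15: L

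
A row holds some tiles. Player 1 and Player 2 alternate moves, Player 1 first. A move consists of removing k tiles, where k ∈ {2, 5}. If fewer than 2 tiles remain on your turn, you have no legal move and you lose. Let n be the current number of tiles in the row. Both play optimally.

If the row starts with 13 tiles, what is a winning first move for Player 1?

Remove 2, leaving 11.

Classify positions by backward induction: terminal positions (no move available) are L. From any other position, the mover wins iff some move reaches an L.
n=0: no move → L
n=1: no move → L
n=2: →0(L), so W
n=3: →1(L), so W
n=4: →2(W) only, which is W, so L
n=5: →0(L), so W
n=6: →4(L), so W
n=7: →5(W), 2(W) — all W, so L
n=8: →6(W), 3(W) — all W, so L
n=9: →7(L), so W
n=10: →8(L), so W
n=11: →9(W), 6(W) — all W, so L
n=12: →7(L), so W
n=13: →11(L), so W
From 13, the L positions reachable in one move are: 11, 8. Any move reaching one of these is winning.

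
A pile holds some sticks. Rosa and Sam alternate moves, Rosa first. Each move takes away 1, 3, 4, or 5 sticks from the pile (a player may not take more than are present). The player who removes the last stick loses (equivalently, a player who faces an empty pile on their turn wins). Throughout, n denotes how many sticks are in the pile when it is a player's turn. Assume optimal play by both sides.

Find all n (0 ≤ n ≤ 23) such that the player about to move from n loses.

Build the W/L table. Terminal = W. A non-terminal position is W if it has a move to some L; otherwise it is L.
n=0: no move; the opponent has just taken the last stick and therefore loses → W
n=1: →0(W) only, which is W, so L
n=2: →1(L), so W
n=3: →2(W), 0(W) — all W, so L
n=4: →3(L), so W
n=5: →1(L), so W
n=6: →3(L), so W
n=7: →3(L), so W
n=8: →3(L), so W
n=9: →8(W), 6(W), 5(W), 4(W) — all W, so L
n=10: →9(L), so W
n=11: →10(W), 8(W), 7(W), 6(W) — all W, so L
n=12: →11(L), so W
n=13: →9(L), so W
n=14: →11(L), so W
n=15: →11(L), so W
n=16: →11(L), so W
n=17: →16(W), 14(W), 13(W), 12(W) — all W, so L
n=18: →17(L), so W
n=19: →18(W), 16(W), 15(W), 14(W) — all W, so L
n=20: →19(L), so W
n=21: →17(L), so W
n=22: →19(L), so W
n=23: →19(L), so W
The losing starting values of n are exactly the entries labelled L in this table (6 of them).

1, 3, 9, 11, 17, 19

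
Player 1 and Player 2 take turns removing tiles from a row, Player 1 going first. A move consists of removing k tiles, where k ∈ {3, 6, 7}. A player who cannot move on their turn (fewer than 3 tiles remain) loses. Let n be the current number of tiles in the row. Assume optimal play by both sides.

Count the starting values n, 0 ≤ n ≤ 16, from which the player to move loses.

Label each position W (a win for the player to move) or L (a loss). A position with no legal move is L; any other position is W exactly when some move reaches an L, and L when every move reaches a W.
n=0: no move → L
n=1: no move → L
n=2: no move → L
n=3: reaches L-position 0 → W
n=4: reaches L-position 1 → W
n=5: reaches L-position 2 → W
n=6: reaches L-position 0 → W
n=7: reaches L-position 1 → W
n=8: reaches L-position 2 → W
n=9: reaches L-position 2 → W
n=10: only reaches 7(W), 4(W), 3(W), all W → L
n=11: only reaches 8(W), 5(W), 4(W), all W → L
n=12: only reaches 9(W), 6(W), 5(W), all W → L
n=13: reaches L-position 10 → W
n=14: reaches L-position 11 → W
n=15: reaches L-position 12 → W
n=16: reaches L-position 10 → W
L entries with 0 ≤ n ≤ 16: n = 0, 1, 2, 10, 11, 12; that makes 6.

6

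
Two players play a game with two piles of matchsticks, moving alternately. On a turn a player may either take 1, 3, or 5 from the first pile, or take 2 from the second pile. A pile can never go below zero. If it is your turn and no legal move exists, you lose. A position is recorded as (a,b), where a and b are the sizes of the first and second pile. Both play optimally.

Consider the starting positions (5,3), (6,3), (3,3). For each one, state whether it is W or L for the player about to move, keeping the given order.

(5,3): L, (6,3): W, (3,3): L

Use the standard recursion: the mover loses at a terminal position; elsewhere, the mover wins exactly when some move hands the opponent an L position.
No move ever increases a pile, so every position that can arise here has a ≤ 6 and b ≤ 3; it is enough to label the cells with 0 ≤ a ≤ 6 and 0 ≤ b ≤ 3.
Every move lowers a or b (never raises either), so fill the grid row by row in increasing a, and left to right within a row: each cell's successors are then already labelled.
      b=0  b=1  b=2  b=3
a=0:    L    L    W    W
a=1:    W    W    L    L
a=2:    L    L    W    W
a=3:    W    W    L    L
a=4:    L    L    W    W
a=5:    W    W    L    L
a=6:    L    L    W    W
Cells with no legal move (terminal, hence L): (0,0), (0,1).
The remaining L cells, each justified by listing all of its moves:
(1,2): L (options (0,2)(W), (1,0)(W) are all W)
(1,3): L (options (0,3)(W), (1,1)(W) are all W)
(2,0): L (sole option (1,0)(W) is W)
(2,1): L (sole option (1,1)(W) is W)
(3,2): L (options (2,2)(W), (0,2)(W), (3,0)(W) are all W)
(3,3): L (options (2,3)(W), (0,3)(W), (3,1)(W) are all W)
(4,0): L (options (3,0)(W), (1,0)(W) are all W)
(4,1): L (options (3,1)(W), (1,1)(W) are all W)
(5,2): L (options (4,2)(W), (2,2)(W), (0,2)(W), (5,0)(W) are all W)
(5,3): L (options (4,3)(W), (2,3)(W), (0,3)(W), (5,1)(W) are all W)
(6,0): L (options (5,0)(W), (3,0)(W), (1,0)(W) are all W)
(6,1): L (options (5,1)(W), (3,1)(W), (1,1)(W) are all W)
Every other cell has at least one move into one of the L cells above, so it is W.
(5,3): one of the L cells justified above, so L
(6,3): the move to (5,3) reaches an L cell, so W
(3,3): one of the L cells justified above, so L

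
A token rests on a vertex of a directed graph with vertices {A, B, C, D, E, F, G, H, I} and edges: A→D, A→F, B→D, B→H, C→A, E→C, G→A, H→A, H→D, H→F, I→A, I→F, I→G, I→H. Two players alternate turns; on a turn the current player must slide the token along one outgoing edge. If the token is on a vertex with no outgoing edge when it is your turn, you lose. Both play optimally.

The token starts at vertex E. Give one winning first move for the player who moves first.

Build the W/L table. Terminal = L. A non-terminal position is W if it has a move to some L; otherwise it is L.
Every edge goes from a vertex to one that appears earlier in the order F, D, A, G, H, C, I, B, E, so processing vertices in that order labels each vertex after all of its successors.
F: no outgoing edge → L
D: no outgoing edge → L
A: reaches L-position D → W
G: only reaches A(W), which is W → L
H: reaches L-position D → W
C: only reaches A(W), which is W → L
I: reaches L-position G → W
B: reaches L-position D → W
E: reaches L-position C → W
From E, the L positions reachable in one move are: C.

Move to C.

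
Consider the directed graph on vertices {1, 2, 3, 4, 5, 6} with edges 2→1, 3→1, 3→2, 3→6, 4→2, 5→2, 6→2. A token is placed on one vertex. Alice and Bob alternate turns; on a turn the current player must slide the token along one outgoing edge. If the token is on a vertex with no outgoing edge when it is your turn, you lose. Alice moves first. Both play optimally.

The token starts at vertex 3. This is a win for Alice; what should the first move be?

Compute win/loss labels from the base case upward. A position with no move is L. Any other position is W if it can reach an L in one move, else L.
Every edge goes from a vertex to one that appears earlier in the order 1, 2, 6, 4, 3, 5, so processing vertices in that order labels each vertex after all of its successors.
1: no outgoing edge → L
2: can move to 1, which is L ⇒ W
6: the only move is to 2(W), a W ⇒ L
4: the only move is to 2(W), a W ⇒ L
3: can move to 6, which is L ⇒ W
5: the only move is to 2(W), a W ⇒ L
From 3, the L positions reachable in one move are: 6, 1. Any move reaching one of these is winning.

Move to 6.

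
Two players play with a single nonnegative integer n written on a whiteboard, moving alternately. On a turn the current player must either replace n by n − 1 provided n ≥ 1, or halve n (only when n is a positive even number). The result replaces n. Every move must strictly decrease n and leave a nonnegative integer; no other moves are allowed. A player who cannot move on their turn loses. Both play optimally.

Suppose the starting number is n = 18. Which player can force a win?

Positions with no move are L. A position that does have a move is losing for the player to move precisely when every available move leads to a winning position for the opponent. Fill in the labels:
n=0: no move → L
n=1: reaches L-position 0 → W
n=2: only reaches 1(W), which is W → L
n=3: reaches L-position 2 → W
n=4: reaches L-position 2 → W
n=5: only reaches 4(W), which is W → L
n=6: reaches L-position 5 → W
n=7: only reaches 6(W), which is W → L
n=8: reaches L-position 7 → W
n=9: only reaches 8(W), which is W → L
n=10: reaches L-position 5 → W
n=11: only reaches 10(W), which is W → L
n=12: reaches L-position 11 → W
n=13: only reaches 12(W), which is W → L
n=14: reaches L-position 7 → W
n=15: only reaches 14(W), which is W → L
n=16: reaches L-position 15 → W
n=17: only reaches 16(W), which is W → L
n=18: reaches L-position 9 → W
The starting position 18 is W: the player to move should move to 9, handing over an L position.

The first player wins.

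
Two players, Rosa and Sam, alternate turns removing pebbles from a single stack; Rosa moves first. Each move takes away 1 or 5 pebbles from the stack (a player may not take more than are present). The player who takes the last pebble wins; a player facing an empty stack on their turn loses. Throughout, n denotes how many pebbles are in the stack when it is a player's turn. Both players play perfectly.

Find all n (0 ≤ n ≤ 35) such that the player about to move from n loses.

Use the standard recursion: the mover loses at a terminal position; elsewhere, the mover wins exactly when some move hands the opponent an L position.
n=0: no move → L
n=1: reaches L-position 0 → W
n=2: only reaches 1(W), which is W → L
n=3: reaches L-position 2 → W
n=4: only reaches 3(W), which is W → L
n=5: reaches L-position 4 → W
n=6: only reaches 5(W), 1(W), all W → L
n=7: reaches L-position 6 → W
n=8: only reaches 7(W), 3(W), all W → L
n=9: reaches L-position 8 → W
n=10: only reaches 9(W), 5(W), all W → L
n=11: reaches L-position 10 → W
n=12: only reaches 11(W), 7(W), all W → L
n=13: reaches L-position 12 → W
n=14: only reaches 13(W), 9(W), all W → L
n=15: reaches L-position 14 → W
n=16: only reaches 15(W), 11(W), all W → L
n=17: reaches L-position 16 → W
n=18: only reaches 17(W), 13(W), all W → L
n=19: reaches L-position 18 → W
n=20: only reaches 19(W), 15(W), all W → L
n=21: reaches L-position 20 → W
n=22: only reaches 21(W), 17(W), all W → L
n=23: reaches L-position 22 → W
n=24: only reaches 23(W), 19(W), all W → L
n=25: reaches L-position 24 → W
n=26: only reaches 25(W), 21(W), all W → L
n=27: reaches L-position 26 → W
n=28: only reaches 27(W), 23(W), all W → L
n=29: reaches L-position 28 → W
n=30: only reaches 29(W), 25(W), all W → L
n=31: reaches L-position 30 → W
n=32: only reaches 31(W), 27(W), all W → L
n=33: reaches L-position 32 → W
n=34: only reaches 33(W), 29(W), all W → L
n=35: reaches L-position 34 → W
The losing starting values of n are exactly the entries labelled L in this table (18 of them).

0, 2, 4, 6, 8, 10, 12, 14, 16, 18, 20, 22, 24, 26, 28, 30, 32, 34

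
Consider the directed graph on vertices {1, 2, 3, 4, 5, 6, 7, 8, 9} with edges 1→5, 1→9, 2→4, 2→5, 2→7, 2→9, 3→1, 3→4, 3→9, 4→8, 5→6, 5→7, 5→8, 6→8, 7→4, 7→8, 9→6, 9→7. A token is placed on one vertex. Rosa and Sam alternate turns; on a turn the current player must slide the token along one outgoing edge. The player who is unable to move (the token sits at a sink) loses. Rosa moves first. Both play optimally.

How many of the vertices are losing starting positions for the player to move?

Work bottom-up. With no move the player to move loses. Otherwise the position is W if at least one move leads to an L position for the opponent, and L if every move leads to a W.
Every edge goes from a vertex to one that appears earlier in the order 8, 4, 6, 7, 9, 5, 2, 1, 3, so processing vertices in that order labels each vertex after all of its successors.
8: no outgoing edge → L
4: reaches L-position 8 → W
6: reaches L-position 8 → W
7: reaches L-position 8 → W
9: only reaches 7(W), 6(W), all W → L
5: reaches L-position 8 → W
2: reaches L-position 9 → W
1: reaches L-position 9 → W
3: reaches L-position 9 → W
The L vertices are 8, 9; that is 2 in all.

2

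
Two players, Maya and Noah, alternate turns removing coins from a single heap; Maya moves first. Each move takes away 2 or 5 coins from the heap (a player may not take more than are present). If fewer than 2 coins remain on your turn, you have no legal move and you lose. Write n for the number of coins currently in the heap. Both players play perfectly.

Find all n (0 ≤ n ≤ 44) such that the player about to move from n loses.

Classify positions by backward induction: terminal positions (no move available) are L. From any other position, the mover wins iff some move reaches an L.
n=0: no move → L
n=1: no move → L
n=2: reaches L-position 0 → W
n=3: reaches L-position 1 → W
n=4: only reaches 2(W), which is W → L
n=5: reaches L-position 0 → W
n=6: reaches L-position 4 → W
n=7: only reaches 5(W), 2(W), all W → L
n=8: only reaches 6(W), 3(W), all W → L
n=9: reaches L-position 7 → W
n=10: reaches L-position 8 → W
n=11: only reaches 9(W), 6(W), all W → L
n=12: reaches L-position 7 → W
n=13: reaches L-position 11 → W
n=14: only reaches 12(W), 9(W), all W → L
n=15: only reaches 13(W), 10(W), all W → L
n=16: reaches L-position 14 → W
n=17: reaches L-position 15 → W
n=18: only reaches 16(W), 13(W), all W → L
n=19: reaches L-position 14 → W
n=20: reaches L-position 18 → W
n=21: only reaches 19(W), 16(W), all W → L
n=22: only reaches 20(W), 17(W), all W → L
n=23: reaches L-position 21 → W
n=24: reaches L-position 22 → W
n=25: only reaches 23(W), 20(W), all W → L
n=26: reaches L-position 21 → W
n=27: reaches L-position 25 → W
n=28: only reaches 26(W), 23(W), all W → L
n=29: only reaches 27(W), 24(W), all W → L
n=30: reaches L-position 28 → W
n=31: reaches L-position 29 → W
n=32: only reaches 30(W), 27(W), all W → L
n=33: reaches L-position 28 → W
n=34: reaches L-position 32 → W
n=35: only reaches 33(W), 30(W), all W → L
n=36: only reaches 34(W), 31(W), all W → L
n=37: reaches L-position 35 → W
n=38: reaches L-position 36 → W
n=39: only reaches 37(W), 34(W), all W → L
n=40: reaches L-position 35 → W
n=41: reaches L-position 39 → W
n=42: only reaches 40(W), 37(W), all W → L
n=43: only reaches 41(W), 38(W), all W → L
n=44: reaches L-position 42 → W
Reading off the rows marked L gives the requested list; there are 20 such values of n.

0, 1, 4, 7, 8, 11, 14, 15, 18, 21, 22, 25, 28, 29, 32, 35, 36, 39, 42, 43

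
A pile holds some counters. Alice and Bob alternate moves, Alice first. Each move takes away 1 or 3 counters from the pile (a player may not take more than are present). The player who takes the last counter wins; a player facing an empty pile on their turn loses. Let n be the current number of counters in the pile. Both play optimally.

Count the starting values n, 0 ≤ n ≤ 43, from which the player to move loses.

22

Build the W/L table. Terminal = L. A non-terminal position is W if it has a move to some L; otherwise it is L.
n=0: no move → L
n=1: →0(L), so W
n=2: →1(W) only, which is W, so L
n=3: →2(L), so W
n=4: →3(W), 1(W) — all W, so L
n=5: →4(L), so W
n=6: →5(W), 3(W) — all W, so L
n=7: →6(L), so W
n=8: →7(W), 5(W) — all W, so L
n=9: →8(L), so W
n=10: →9(W), 7(W) — all W, so L
n=11: →10(L), so W
n=12: →11(W), 9(W) — all W, so L
n=13: →12(L), so W
n=14: →13(W), 11(W) — all W, so L
n=15: →14(L), so W
n=16: →15(W), 13(W) — all W, so L
n=17: →16(L), so W
n=18: →17(W), 15(W) — all W, so L
n=19: →18(L), so W
n=20: →19(W), 17(W) — all W, so L
n=21: →20(L), so W
n=22: →21(W), 19(W) — all W, so L
n=23: →22(L), so W
n=24: →23(W), 21(W) — all W, so L
n=25: →24(L), so W
n=26: →25(W), 23(W) — all W, so L
n=27: →26(L), so W
n=28: →27(W), 25(W) — all W, so L
n=29: →28(L), so W
n=30: →29(W), 27(W) — all W, so L
n=31: →30(L), so W
n=32: →31(W), 29(W) — all W, so L
n=33: →32(L), so W
n=34: →33(W), 31(W) — all W, so L
n=35: →34(L), so W
n=36: →35(W), 33(W) — all W, so L
n=37: →36(L), so W
n=38: →37(W), 35(W) — all W, so L
n=39: →38(L), so W
n=40: →39(W), 37(W) — all W, so L
n=41: →40(L), so W
n=42: →41(W), 39(W) — all W, so L
n=43: →42(L), so W
L entries with 0 ≤ n ≤ 43: n = 0, 2, 4, 6, 8, 10, 12, 14, 16, 18, 20, 22, 24, 26, 28, 30, 32, 34, 36, 38, 40, 42; that makes 22.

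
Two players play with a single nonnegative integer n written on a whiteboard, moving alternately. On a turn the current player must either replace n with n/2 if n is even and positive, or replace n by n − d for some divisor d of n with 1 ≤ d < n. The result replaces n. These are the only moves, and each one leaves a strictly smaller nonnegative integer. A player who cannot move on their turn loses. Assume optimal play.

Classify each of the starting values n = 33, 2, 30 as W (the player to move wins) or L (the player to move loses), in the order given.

33: L, 2: W, 30: W

Label each position W (a win for the player to move) or L (a loss). A position with no legal move is L; any other position is W exactly when some move reaches an L, and L when every move reaches a W.
n=0: no move → L
n=1: no move → L
n=2: →1(L), so W
n=3: →2(W) only, which is W, so L
n=4: →3(L), so W
n=5: →4(W) only, which is W, so L
n=6: →3(L), so W
n=7: →6(W) only, which is W, so L
n=8: →7(L), so W
n=9: →6(W), 8(W) — all W, so L
n=10: →5(L), so W
n=11: →10(W) only, which is W, so L
n=12: →9(L), so W
n=13: →12(W) only, which is W, so L
n=14: →7(L), so W
n=15: →10(W), 12(W), 14(W) — all W, so L
n=16: →15(L), so W
n=17: →16(W) only, which is W, so L
n=18: →9(L), so W
n=19: →18(W) only, which is W, so L
n=20: →15(L), so W
n=21: →14(W), 18(W), 20(W) — all W, so L
n=22: →11(L), so W
n=23: →22(W) only, which is W, so L
n=24: →21(L), so W
n=25: →20(W), 24(W) — all W, so L
n=26: →13(L), so W
n=27: →18(W), 24(W), 26(W) — all W, so L
n=28: →21(L), so W
n=29: →28(W) only, which is W, so L
n=30: →15(L), so W
n=31: →30(W) only, which is W, so L
n=32: →31(L), so W
n=33: →22(W), 30(W), 32(W) — all W, so L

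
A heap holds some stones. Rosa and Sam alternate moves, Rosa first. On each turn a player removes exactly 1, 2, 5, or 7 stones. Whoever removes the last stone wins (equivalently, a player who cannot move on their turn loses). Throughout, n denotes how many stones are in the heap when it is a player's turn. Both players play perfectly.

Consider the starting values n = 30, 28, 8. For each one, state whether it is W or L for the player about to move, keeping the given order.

30: L, 28: W, 8: W

Build the W/L table. Terminal = L. A non-terminal position is W if it has a move to some L; otherwise it is L.
n=0: no move → L
n=1: →0(L), so W
n=2: →0(L), so W
n=3: →2(W), 1(W) — all W, so L
n=4: →3(L), so W
n=5: →3(L), so W
n=6: →5(W), 4(W), 1(W) — all W, so L
n=7: →6(L), so W
n=8: →6(L), so W
n=9: →8(W), 7(W), 4(W), 2(W) — all W, so L
n=10: →9(L), so W
n=11: →9(L), so W
n=12: →11(W), 10(W), 7(W), 5(W) — all W, so L
n=13: →12(L), so W
n=14: →12(L), so W
n=15: →14(W), 13(W), 10(W), 8(W) — all W, so L
n=16: →15(L), so W
n=17: →15(L), so W
n=18: →17(W), 16(W), 13(W), 11(W) — all W, so L
n=19: →18(L), so W
n=20: →18(L), so W
n=21: →20(W), 19(W), 16(W), 14(W) — all W, so L
n=22: →21(L), so W
n=23: →21(L), so W
n=24: →23(W), 22(W), 19(W), 17(W) — all W, so L
n=25: →24(L), so W
n=26: →24(L), so W
n=27: →26(W), 25(W), 22(W), 20(W) — all W, so L
n=28: →27(L), so W
n=29: →27(L), so W
n=30: →29(W), 28(W), 25(W), 23(W) — all W, so L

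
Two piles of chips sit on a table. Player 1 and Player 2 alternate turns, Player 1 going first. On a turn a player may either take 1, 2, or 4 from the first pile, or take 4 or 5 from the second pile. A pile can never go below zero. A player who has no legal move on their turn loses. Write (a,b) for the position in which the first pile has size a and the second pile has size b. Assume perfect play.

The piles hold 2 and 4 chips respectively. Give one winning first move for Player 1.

Classify positions by backward induction: terminal positions (no move available) are L. From any other position, the mover wins iff some move reaches an L.
No move ever increases a pile, so every position that can arise here has a ≤ 2 and b ≤ 4; it is enough to label the cells with 0 ≤ a ≤ 2 and 0 ≤ b ≤ 4.
Every move lowers a or b (never raises either), so fill the grid row by row in increasing a, and left to right within a row: each cell's successors are then already labelled.
      b=0  b=1  b=2  b=3  b=4
a=0:    L    L    L    L    W
a=1:    W    W    W    W    L
a=2:    W    W    W    W    W
Cells with no legal move (terminal, hence L): (0,0), (0,1), (0,2), (0,3).
The remaining L cells, each justified by listing all of its moves:
(1,4): only reaches (0,4)(W), (1,0)(W), all W → L
Every other cell has at least one move into one of the L cells above, so it is W.
From (2,4), the L positions reachable in one move are: (1,4).

Move to (1,4).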